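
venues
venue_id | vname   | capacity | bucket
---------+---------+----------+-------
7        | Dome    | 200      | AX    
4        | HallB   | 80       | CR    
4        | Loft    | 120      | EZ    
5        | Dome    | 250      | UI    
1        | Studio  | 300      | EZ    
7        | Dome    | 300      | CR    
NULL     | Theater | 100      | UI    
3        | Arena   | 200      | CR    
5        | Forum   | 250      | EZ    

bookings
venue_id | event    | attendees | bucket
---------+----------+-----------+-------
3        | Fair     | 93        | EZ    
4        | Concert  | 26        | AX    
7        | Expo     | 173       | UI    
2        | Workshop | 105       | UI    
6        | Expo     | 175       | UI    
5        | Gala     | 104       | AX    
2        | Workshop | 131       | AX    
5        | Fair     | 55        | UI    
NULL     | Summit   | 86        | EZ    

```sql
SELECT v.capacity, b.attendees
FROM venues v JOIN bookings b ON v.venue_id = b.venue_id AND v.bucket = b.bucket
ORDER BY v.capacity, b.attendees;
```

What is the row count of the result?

1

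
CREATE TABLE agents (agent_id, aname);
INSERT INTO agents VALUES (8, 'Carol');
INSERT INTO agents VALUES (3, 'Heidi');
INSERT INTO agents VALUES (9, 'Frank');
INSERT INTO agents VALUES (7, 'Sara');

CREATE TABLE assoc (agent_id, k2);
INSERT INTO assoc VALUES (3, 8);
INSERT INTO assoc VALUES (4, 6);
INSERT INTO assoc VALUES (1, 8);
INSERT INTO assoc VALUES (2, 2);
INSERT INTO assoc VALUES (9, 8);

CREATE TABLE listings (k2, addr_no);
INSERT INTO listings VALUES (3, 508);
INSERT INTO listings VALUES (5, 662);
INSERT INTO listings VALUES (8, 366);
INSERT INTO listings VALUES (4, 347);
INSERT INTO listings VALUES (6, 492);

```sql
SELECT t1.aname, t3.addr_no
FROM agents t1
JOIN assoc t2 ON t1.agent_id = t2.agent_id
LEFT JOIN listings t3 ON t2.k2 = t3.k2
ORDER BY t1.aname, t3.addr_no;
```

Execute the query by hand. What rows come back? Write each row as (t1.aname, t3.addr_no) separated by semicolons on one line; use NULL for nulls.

Evaluate left to right. First `agents t1 INNER JOIN assoc t2` on agent_id: 2 row(s).
Then LEFT JOIN `listings t3` on k2: each of those 2 rows is kept; rows whose t2.k2 has no match in t3 get NULL for t3's columns.

(Frank, 366); (Heidi, 366)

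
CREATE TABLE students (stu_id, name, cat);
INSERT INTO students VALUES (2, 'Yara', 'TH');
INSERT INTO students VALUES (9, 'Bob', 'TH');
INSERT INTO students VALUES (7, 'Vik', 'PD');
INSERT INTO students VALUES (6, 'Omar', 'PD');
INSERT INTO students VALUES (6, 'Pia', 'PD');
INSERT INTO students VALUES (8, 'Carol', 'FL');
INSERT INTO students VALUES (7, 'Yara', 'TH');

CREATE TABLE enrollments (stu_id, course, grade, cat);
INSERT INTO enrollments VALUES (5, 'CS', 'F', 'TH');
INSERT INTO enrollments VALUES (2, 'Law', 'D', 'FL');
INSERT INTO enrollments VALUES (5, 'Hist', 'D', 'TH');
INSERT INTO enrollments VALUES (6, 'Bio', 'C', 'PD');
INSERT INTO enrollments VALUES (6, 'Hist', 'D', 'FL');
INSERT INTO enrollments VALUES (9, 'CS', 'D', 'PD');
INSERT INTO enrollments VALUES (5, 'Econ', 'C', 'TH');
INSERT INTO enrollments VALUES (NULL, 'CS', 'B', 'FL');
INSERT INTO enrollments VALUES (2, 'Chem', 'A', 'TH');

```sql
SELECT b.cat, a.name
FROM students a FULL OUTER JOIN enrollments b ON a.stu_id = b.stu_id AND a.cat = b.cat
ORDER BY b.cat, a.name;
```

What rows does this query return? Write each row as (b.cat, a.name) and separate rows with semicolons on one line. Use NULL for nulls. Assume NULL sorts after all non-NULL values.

(FL, NULL); (FL, NULL); (FL, NULL); (PD, Omar); (PD, Pia); (PD, NULL); (TH, Yara); (TH, NULL); (TH, NULL); (TH, NULL); (NULL, Bob); (NULL, Carol); (NULL, Vik); (NULL, Yara)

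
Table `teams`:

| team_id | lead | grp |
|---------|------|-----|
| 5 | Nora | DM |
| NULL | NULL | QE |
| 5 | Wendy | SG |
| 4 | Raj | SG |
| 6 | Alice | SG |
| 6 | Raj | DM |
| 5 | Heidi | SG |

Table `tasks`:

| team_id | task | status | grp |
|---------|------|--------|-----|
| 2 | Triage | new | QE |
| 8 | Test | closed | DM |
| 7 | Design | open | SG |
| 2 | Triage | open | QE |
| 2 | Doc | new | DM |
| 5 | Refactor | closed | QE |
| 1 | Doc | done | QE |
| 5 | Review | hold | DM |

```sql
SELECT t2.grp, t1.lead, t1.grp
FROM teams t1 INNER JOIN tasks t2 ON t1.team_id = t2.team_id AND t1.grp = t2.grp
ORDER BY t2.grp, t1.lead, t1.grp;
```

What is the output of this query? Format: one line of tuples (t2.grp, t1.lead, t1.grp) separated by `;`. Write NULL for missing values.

(DM, Nora, DM)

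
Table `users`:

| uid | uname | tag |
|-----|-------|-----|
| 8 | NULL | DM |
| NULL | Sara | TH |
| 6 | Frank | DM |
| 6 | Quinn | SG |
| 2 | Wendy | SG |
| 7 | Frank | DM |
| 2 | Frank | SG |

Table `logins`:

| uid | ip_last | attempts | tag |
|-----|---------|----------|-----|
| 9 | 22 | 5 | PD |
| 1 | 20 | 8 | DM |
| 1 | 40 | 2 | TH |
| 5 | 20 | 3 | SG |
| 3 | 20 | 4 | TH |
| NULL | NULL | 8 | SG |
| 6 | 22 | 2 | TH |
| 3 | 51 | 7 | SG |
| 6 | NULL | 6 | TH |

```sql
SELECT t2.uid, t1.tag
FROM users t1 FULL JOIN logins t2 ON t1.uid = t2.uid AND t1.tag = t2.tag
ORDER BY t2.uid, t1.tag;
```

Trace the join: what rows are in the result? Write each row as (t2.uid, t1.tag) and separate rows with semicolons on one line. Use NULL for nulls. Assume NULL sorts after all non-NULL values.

(1, NULL); (1, NULL); (3, NULL); (3, NULL); (5, NULL); (6, NULL); (6, NULL); (9, NULL); (NULL, DM); (NULL, DM); (NULL, DM); (NULL, SG); (NULL, SG); (NULL, SG); (NULL, TH); (NULL, NULL)

FULL OUTER JOIN keeps every row from both sides; unmatched rows get NULL for the other side's columns.
Matching on t1.uid = t2.uid AND t1.tag = t2.tag. A NULL in a compared column never satisfies the condition.
- t1 (uid=8, tag=DM) has no partner → padded with NULL.
- t1 (uid=NULL, tag=TH) has no partner → padded with NULL.
- t1 (uid=6, tag=DM) has no partner → padded with NULL.
- t1 (uid=6, tag=SG) has no partner → padded with NULL.
- t1 (uid=2, tag=SG) has no partner → padded with NULL.
- t1 (uid=7, tag=DM) has no partner → padded with NULL.
- t1 (uid=2, tag=SG) has no partner → padded with NULL.
- 9 t2 row(s) had no t1 match → kept, t1 columns NULL.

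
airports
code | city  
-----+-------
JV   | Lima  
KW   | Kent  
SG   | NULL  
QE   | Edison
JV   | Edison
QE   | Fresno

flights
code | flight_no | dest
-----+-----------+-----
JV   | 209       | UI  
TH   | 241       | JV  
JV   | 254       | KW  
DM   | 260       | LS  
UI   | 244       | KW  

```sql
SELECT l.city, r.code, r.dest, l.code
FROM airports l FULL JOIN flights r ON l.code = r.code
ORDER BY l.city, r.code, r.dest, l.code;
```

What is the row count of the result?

FULL OUTER JOIN keeps every row from both sides; unmatched rows get NULL for the other side's columns.
Matching on l.code = r.code.
- l[0] code=JV → 2 match(es) in r → 2 row(s).
- l[1] code=KW → no match; kept with NULLs on the r side.
- l[2] code=SG → no match; kept with NULLs on the r side.
- l[3] code=QE → no match; kept with NULLs on the r side.
- l[4] code=JV → 2 match(es) in r → 2 row(s).
- l[5] code=QE → no match; kept with NULLs on the r side.
- plus 3 unmatched r row(s), each kept with NULL l columns.
Total: 4 matched + 7 padded = 11 rows.

11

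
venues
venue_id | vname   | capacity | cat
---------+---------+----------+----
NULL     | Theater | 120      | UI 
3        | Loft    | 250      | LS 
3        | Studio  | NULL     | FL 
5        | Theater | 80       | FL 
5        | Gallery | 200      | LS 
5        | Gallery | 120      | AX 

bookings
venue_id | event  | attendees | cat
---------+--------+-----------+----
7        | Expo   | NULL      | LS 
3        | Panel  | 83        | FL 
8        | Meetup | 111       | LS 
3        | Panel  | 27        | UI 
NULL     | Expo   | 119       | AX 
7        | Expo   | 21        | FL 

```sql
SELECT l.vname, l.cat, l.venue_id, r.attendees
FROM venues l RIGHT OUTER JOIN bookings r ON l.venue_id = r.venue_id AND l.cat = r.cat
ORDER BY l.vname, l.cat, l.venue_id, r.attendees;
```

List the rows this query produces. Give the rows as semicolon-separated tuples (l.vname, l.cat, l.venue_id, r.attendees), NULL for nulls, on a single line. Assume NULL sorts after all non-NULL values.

(Studio, FL, 3, 83); (NULL, NULL, NULL, 21); (NULL, NULL, NULL, 27); (NULL, NULL, NULL, 111); (NULL, NULL, NULL, 119); (NULL, NULL, NULL, NULL)

RIGHT JOIN keeps every row from `bookings`; unmatched rows get NULL for `venues`'s columns.
Matching on l.venue_id = r.venue_id AND l.cat = r.cat. A NULL in a compared column never satisfies the condition.
- l row (venue_id=NULL, cat=UI): no match.
- l row (venue_id=3, cat=LS): no match.
- l row (venue_id=3, cat=FL): matches 1 r row(s) → 1 output row(s).
- l row (venue_id=5, cat=FL): no match.
- l row (venue_id=5, cat=LS): no match.
- l row (venue_id=5, cat=AX): no match.
- 5 row(s) from r found no l partner → padded with NULL.
After projecting and ordering:
l.vname | l.cat | l.venue_id | r.attendees
Studio | FL | 3 | 83
NULL | NULL | NULL | 21
NULL | NULL | NULL | 27
NULL | NULL | NULL | 111
NULL | NULL | NULL | 119
NULL | NULL | NULL | NULL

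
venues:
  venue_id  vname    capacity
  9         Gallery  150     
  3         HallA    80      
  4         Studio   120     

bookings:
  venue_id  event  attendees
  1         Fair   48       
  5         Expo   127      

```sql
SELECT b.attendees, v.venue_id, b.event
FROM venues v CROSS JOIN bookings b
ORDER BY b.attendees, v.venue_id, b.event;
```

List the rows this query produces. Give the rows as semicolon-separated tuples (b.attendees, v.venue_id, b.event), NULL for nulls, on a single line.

CROSS JOIN pairs every row of `venues` with every row of `bookings`: 3 × 2 = 6 rows.
After projecting and ordering:
b.attendees | v.venue_id | b.event
48 | 3 | Fair
48 | 4 | Fair
48 | 9 | Fair
127 | 3 | Expo
127 | 4 | Expo
127 | 9 | Expo

(48, 3, Fair); (48, 4, Fair); (48, 9, Fair); (127, 3, Expo); (127, 4, Expo); (127, 9, Expo)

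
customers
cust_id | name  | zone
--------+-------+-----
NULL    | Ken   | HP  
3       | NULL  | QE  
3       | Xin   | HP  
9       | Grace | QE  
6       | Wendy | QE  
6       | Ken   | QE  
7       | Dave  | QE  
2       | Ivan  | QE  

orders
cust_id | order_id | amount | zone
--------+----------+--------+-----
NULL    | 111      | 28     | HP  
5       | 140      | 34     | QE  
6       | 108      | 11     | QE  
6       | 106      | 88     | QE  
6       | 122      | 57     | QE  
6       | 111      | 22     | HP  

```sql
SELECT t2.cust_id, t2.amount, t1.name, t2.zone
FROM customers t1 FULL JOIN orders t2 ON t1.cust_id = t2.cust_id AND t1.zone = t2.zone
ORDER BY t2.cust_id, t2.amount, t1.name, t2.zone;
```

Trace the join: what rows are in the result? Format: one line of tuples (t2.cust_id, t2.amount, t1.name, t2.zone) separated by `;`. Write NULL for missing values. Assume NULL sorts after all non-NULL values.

(5, 34, NULL, QE); (6, 11, Ken, QE); (6, 11, Wendy, QE); (6, 22, NULL, HP); (6, 57, Ken, QE); (6, 57, Wendy, QE); (6, 88, Ken, QE); (6, 88, Wendy, QE); (NULL, 28, NULL, HP); (NULL, NULL, Dave, NULL); (NULL, NULL, Grace, NULL); (NULL, NULL, Ivan, NULL); (NULL, NULL, Ken, NULL); (NULL, NULL, Xin, NULL); (NULL, NULL, NULL, NULL)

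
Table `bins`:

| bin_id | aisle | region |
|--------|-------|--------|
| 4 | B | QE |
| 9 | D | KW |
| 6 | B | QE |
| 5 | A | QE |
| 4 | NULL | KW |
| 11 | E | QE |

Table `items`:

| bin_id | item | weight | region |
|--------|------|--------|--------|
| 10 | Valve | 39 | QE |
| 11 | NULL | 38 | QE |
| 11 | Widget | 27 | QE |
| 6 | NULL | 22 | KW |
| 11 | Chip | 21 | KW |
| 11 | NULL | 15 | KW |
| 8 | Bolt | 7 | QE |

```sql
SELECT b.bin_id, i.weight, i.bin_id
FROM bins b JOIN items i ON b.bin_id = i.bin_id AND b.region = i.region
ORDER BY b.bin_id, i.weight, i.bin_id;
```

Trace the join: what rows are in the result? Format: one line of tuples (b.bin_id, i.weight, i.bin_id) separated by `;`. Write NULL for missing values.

(11, 27, 11); (11, 38, 11)

INNER JOIN keeps only pairs where the ON condition holds.
Matching on b.bin_id = i.bin_id AND b.region = i.region.
Matched pairs: 2.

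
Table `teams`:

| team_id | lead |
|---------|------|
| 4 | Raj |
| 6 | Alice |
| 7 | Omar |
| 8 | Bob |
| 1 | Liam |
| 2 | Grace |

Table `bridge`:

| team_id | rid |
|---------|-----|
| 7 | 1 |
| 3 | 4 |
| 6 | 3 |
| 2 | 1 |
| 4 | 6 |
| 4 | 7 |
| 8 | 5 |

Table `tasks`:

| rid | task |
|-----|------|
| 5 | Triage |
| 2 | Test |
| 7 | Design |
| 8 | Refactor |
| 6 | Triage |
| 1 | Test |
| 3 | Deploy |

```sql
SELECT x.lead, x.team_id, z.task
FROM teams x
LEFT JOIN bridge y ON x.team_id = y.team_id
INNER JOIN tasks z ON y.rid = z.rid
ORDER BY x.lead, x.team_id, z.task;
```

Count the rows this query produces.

6

Joins associate left-to-right: teams LEFT JOIN bridge on team_id gives 7 intermediate row(s).
Then INNER JOIN `tasks z` on rid: keep only rows whose y.rid appears in z.
Result: 6 row(s).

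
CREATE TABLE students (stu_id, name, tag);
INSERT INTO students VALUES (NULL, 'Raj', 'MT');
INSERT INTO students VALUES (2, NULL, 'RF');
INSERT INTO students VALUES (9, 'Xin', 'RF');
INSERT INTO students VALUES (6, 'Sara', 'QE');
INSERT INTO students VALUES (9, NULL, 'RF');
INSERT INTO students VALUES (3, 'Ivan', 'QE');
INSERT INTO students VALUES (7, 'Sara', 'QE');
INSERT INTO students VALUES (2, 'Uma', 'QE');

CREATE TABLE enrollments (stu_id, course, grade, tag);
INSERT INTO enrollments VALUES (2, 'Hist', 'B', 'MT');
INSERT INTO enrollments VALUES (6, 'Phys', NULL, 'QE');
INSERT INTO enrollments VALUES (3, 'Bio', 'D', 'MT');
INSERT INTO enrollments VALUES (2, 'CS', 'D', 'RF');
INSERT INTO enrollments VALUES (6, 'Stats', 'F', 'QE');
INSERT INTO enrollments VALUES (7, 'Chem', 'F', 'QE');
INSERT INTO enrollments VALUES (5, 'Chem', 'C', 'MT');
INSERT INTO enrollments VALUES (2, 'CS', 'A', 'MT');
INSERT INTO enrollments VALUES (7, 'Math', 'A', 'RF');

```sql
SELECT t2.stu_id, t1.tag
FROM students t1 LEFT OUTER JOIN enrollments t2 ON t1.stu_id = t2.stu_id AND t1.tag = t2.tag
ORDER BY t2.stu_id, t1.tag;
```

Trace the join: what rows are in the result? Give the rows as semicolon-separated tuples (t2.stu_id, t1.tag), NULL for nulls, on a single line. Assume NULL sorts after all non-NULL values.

LEFT JOIN keeps every row from `students`; unmatched rows get NULL for `enrollments`'s columns.
Matching on t1.stu_id = t2.stu_id AND t1.tag = t2.tag. A NULL in a compared column never satisfies the condition.
- t1 (stu_id=NULL, tag=MT) has no partner → padded with NULL.
- t1 (stu_id=2, tag=RF) pairs with 1 row(s) of t2.
- t1 (stu_id=9, tag=RF) has no partner → padded with NULL.
- t1 (stu_id=6, tag=QE) pairs with 2 row(s) of t2.
- t1 (stu_id=9, tag=RF) has no partner → padded with NULL.
- t1 (stu_id=3, tag=QE) has no partner → padded with NULL.
- t1 (stu_id=7, tag=QE) pairs with 1 row(s) of t2.
- t1 (stu_id=2, tag=QE) has no partner → padded with NULL.
After projecting and ordering:
t2.stu_id | t1.tag
2 | RF
6 | QE
6 | QE
7 | QE
NULL | MT
NULL | QE
NULL | QE
NULL | RF
NULL | RF

(2, RF); (6, QE); (6, QE); (7, QE); (NULL, MT); (NULL, QE); (NULL, QE); (NULL, RF); (NULL, RF)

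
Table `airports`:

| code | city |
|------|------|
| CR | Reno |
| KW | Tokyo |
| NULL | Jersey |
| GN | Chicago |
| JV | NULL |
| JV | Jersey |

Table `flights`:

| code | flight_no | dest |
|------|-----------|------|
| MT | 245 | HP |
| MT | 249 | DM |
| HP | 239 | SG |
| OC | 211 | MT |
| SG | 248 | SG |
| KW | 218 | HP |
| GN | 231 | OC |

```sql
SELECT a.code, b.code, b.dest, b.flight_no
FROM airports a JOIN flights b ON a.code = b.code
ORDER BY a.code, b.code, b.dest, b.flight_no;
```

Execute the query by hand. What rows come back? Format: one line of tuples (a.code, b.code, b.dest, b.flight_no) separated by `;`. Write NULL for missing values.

(GN, GN, OC, 231); (KW, KW, HP, 218)

INNER JOIN keeps only pairs where the ON condition holds.
Matching on a.code = b.code. A NULL in a compared column never satisfies the condition.
- code=CR: no matching b row, dropped.
- code=KW: 1 matching b row(s), so 1 row(s) emitted.
- code=NULL: no matching b row, dropped.
- code=GN: 1 matching b row(s), so 1 row(s) emitted.
- code=JV: no matching b row, dropped.
- code=JV: no matching b row, dropped.
After projecting and ordering:
a.code | b.code | b.dest | b.flight_no
GN | GN | OC | 231
KW | KW | HP | 218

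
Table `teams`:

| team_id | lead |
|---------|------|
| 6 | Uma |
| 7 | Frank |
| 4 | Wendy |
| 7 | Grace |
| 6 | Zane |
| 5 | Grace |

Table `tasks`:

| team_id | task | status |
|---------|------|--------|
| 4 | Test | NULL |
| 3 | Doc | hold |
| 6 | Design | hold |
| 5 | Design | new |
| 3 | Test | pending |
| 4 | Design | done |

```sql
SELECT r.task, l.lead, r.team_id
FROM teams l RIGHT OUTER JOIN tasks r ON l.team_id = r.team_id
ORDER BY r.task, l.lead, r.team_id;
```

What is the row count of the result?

RIGHT JOIN keeps every row from `tasks`; unmatched rows get NULL for `teams`'s columns.
Matching on l.team_id = r.team_id.
Matched pairs: 5; unmatched r rows kept: 2.
Total: 5 matched + 2 padded = 7 rows.

7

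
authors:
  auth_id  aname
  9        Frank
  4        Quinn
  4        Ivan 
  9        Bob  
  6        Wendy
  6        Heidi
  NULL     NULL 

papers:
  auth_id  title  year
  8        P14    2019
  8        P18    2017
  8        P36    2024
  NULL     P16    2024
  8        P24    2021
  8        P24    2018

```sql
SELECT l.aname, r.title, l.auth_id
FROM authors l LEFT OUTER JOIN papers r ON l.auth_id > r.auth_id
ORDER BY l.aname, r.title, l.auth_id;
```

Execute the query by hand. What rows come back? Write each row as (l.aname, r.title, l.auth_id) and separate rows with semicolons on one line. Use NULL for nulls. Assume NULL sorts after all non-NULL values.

(Bob, P14, 9); (Bob, P18, 9); (Bob, P24, 9); (Bob, P24, 9); (Bob, P36, 9); (Frank, P14, 9); (Frank, P18, 9); (Frank, P24, 9); (Frank, P24, 9); (Frank, P36, 9); (Heidi, NULL, 6); (Ivan, NULL, 4); (Quinn, NULL, 4); (Wendy, NULL, 6); (NULL, NULL, NULL)

LEFT JOIN keeps every row from `authors`; unmatched rows get NULL for `papers`'s columns.
Matching on l.auth_id > r.auth_id. A NULL in a compared column never satisfies the condition.
- l (auth_id=9) pairs with 5 row(s) of r.
- l (auth_id=4) has no partner → padded with NULL.
- l (auth_id=4) has no partner → padded with NULL.
- l (auth_id=9) pairs with 5 row(s) of r.
- l (auth_id=6) has no partner → padded with NULL.
- l (auth_id=6) has no partner → padded with NULL.
- l (auth_id=NULL) has no partner → padded with NULL.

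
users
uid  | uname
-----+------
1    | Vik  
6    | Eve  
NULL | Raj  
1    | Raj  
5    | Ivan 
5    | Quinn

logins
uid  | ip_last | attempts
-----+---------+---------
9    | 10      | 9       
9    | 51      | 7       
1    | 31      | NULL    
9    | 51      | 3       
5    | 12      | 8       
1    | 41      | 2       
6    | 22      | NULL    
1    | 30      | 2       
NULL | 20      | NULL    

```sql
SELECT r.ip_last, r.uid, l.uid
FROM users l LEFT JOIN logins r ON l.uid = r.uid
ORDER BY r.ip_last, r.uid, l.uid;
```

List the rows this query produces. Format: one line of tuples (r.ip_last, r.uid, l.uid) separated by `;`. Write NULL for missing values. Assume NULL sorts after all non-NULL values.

(12, 5, 5); (12, 5, 5); (22, 6, 6); (30, 1, 1); (30, 1, 1); (31, 1, 1); (31, 1, 1); (41, 1, 1); (41, 1, 1); (NULL, NULL, NULL)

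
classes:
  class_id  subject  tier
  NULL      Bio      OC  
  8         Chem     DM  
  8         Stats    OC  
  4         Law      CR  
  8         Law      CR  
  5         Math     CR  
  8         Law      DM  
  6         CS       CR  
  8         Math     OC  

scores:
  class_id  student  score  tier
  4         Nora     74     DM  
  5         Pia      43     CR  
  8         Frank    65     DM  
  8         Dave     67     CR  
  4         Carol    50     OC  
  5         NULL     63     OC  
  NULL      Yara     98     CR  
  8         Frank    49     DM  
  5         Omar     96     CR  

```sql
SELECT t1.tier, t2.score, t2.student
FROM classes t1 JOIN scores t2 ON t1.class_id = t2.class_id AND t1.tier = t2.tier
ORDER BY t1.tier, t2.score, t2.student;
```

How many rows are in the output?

INNER JOIN keeps only pairs where the ON condition holds.
Matching on t1.class_id = t2.class_id AND t1.tier = t2.tier. A NULL in a compared column never satisfies the condition.
Matched pairs: 7.
Total: 7 rows.

7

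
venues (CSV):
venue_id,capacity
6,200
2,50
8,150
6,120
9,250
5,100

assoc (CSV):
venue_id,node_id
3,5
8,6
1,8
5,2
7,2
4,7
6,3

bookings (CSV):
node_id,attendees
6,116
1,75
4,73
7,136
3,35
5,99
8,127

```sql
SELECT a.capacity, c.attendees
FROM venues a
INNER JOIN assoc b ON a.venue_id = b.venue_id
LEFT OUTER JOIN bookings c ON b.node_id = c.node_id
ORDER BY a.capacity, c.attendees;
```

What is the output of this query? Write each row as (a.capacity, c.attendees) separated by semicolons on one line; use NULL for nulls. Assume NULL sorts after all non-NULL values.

Evaluate left to right. First `venues a INNER JOIN assoc b` on venue_id: 4 row(s).
Then LEFT JOIN `bookings c` on node_id: each of those 4 rows is kept; rows whose b.node_id has no match in c get NULL for c's columns.

(100, NULL); (120, 35); (150, 116); (200, 35)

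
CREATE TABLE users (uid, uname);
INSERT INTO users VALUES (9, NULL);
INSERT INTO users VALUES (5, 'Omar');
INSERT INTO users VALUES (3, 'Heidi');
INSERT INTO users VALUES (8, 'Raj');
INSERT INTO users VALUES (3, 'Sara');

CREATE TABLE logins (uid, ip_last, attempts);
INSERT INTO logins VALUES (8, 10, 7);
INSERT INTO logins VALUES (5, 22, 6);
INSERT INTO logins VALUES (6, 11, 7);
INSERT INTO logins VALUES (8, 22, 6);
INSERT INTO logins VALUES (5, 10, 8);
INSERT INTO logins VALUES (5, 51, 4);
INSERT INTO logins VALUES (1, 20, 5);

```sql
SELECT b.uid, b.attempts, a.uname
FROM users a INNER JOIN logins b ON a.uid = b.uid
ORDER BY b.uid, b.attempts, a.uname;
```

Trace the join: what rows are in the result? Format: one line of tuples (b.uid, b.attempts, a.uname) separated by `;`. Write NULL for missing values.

(5, 4, Omar); (5, 6, Omar); (5, 8, Omar); (8, 6, Raj); (8, 7, Raj)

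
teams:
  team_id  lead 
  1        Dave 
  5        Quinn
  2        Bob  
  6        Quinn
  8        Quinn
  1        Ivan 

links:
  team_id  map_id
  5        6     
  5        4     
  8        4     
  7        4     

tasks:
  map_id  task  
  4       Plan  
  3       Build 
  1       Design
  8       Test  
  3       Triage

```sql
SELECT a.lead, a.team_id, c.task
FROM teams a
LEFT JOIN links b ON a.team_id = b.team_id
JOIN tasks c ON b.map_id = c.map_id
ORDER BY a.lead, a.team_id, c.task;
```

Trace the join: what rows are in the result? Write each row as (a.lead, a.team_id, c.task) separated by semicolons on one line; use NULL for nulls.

(Quinn, 5, Plan); (Quinn, 8, Plan)

Step 1 — a LEFT JOIN b on team_id → 7 row(s).
Then INNER JOIN `tasks c` on map_id: keep only rows whose b.map_id appears in c.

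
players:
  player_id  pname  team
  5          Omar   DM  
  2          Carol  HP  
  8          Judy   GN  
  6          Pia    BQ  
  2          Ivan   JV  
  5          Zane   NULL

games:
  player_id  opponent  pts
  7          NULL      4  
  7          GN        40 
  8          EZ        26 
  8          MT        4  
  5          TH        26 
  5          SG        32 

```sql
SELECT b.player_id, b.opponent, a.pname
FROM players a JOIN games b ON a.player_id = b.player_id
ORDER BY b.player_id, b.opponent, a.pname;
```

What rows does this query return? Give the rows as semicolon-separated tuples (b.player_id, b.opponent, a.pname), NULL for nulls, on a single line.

(5, SG, Omar); (5, SG, Zane); (5, TH, Omar); (5, TH, Zane); (8, EZ, Judy); (8, MT, Judy)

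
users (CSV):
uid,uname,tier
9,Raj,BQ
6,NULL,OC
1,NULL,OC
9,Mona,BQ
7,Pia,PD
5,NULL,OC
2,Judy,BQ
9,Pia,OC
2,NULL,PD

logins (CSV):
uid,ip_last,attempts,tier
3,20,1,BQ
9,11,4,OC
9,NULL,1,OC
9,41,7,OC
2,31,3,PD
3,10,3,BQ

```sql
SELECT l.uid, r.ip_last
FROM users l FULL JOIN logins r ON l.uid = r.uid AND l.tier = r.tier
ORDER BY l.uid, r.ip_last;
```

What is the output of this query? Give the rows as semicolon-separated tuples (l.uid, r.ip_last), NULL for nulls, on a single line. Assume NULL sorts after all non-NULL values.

(1, NULL); (2, 31); (2, NULL); (5, NULL); (6, NULL); (7, NULL); (9, 11); (9, 41); (9, NULL); (9, NULL); (9, NULL); (NULL, 10); (NULL, 20)

FULL OUTER JOIN keeps every row from both sides; unmatched rows get NULL for the other side's columns.
Matching on l.uid = r.uid AND l.tier = r.tier.
- l[0] uid=9, tier=BQ → no match; kept with NULLs on the r side.
- l[1] uid=6, tier=OC → no match; kept with NULLs on the r side.
- l[2] uid=1, tier=OC → no match; kept with NULLs on the r side.
- l[3] uid=9, tier=BQ → no match; kept with NULLs on the r side.
- l[4] uid=7, tier=PD → no match; kept with NULLs on the r side.
- l[5] uid=5, tier=OC → no match; kept with NULLs on the r side.
- l[6] uid=2, tier=BQ → no match; kept with NULLs on the r side.
- l[7] uid=9, tier=OC → 3 match(es) in r → 3 row(s).
- l[8] uid=2, tier=PD → 1 match(es) in r → 1 row(s).
- 2 row(s) from r found no l partner → padded with NULL.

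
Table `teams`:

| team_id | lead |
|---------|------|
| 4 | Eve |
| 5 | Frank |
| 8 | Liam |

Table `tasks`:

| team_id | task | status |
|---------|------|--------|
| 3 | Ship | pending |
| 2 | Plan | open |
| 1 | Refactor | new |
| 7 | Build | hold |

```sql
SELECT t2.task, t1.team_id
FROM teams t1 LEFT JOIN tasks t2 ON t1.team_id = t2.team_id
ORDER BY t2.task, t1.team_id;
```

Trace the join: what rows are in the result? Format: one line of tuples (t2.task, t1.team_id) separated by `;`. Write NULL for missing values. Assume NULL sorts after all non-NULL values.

LEFT JOIN keeps every row from `teams`; unmatched rows get NULL for `tasks`'s columns.
Matching on t1.team_id = t2.team_id.
Matched pairs: 0; unmatched t1 rows kept: 3.

(NULL, 4); (NULL, 5); (NULL, 8)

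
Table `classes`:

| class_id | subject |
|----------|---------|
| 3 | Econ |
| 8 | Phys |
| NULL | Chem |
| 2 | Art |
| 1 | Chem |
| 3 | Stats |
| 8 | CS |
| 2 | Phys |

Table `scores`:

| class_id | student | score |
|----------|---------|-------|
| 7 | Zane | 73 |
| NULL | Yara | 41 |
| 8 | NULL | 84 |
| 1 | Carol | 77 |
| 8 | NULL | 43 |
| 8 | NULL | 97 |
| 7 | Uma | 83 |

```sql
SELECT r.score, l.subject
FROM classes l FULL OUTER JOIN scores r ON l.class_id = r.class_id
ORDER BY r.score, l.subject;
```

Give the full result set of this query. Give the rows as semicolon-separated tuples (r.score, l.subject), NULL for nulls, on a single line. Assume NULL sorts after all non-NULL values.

FULL OUTER JOIN keeps every row from both sides; unmatched rows get NULL for the other side's columns.
Matching on l.class_id = r.class_id. A NULL in a compared column never satisfies the condition.
- l (class_id=3) has no partner → padded with NULL.
- l (class_id=8) pairs with 3 row(s) of r.
- l (class_id=NULL) has no partner → padded with NULL.
- l (class_id=2) has no partner → padded with NULL.
- l (class_id=1) pairs with 1 row(s) of r.
- l (class_id=3) has no partner → padded with NULL.
- l (class_id=8) pairs with 3 row(s) of r.
- l (class_id=2) has no partner → padded with NULL.
- 3 row(s) from r found no l partner → padded with NULL.

(41, NULL); (43, CS); (43, Phys); (73, NULL); (77, Chem); (83, NULL); (84, CS); (84, Phys); (97, CS); (97, Phys); (NULL, Art); (NULL, Chem); (NULL, Econ); (NULL, Phys); (NULL, Stats)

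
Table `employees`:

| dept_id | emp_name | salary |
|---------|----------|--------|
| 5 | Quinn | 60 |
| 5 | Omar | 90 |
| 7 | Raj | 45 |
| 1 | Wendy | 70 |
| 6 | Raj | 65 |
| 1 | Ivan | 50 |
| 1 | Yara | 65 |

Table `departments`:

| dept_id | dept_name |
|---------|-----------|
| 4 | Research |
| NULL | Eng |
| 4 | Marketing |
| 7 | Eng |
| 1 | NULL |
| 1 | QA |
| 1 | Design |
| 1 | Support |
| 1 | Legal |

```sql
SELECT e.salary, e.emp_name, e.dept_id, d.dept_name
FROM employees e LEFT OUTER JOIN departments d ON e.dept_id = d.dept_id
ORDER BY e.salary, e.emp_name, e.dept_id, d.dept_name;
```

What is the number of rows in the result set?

19

LEFT JOIN keeps every row from `employees`; unmatched rows get NULL for `departments`'s columns.
Matching on e.dept_id = d.dept_id. A NULL in a compared column never satisfies the condition.
- dept_id=5: no d row matches, row kept with d columns NULL.
- dept_id=5: no d row matches, row kept with d columns NULL.
- dept_id=7: 1 matching d row(s), so 1 row(s) emitted.
- dept_id=1: 5 matching d row(s), so 5 row(s) emitted.
- dept_id=6: no d row matches, row kept with d columns NULL.
- dept_id=1: 5 matching d row(s), so 5 row(s) emitted.
- dept_id=1: 5 matching d row(s), so 5 row(s) emitted.
Total: 16 matched + 3 padded = 19 rows.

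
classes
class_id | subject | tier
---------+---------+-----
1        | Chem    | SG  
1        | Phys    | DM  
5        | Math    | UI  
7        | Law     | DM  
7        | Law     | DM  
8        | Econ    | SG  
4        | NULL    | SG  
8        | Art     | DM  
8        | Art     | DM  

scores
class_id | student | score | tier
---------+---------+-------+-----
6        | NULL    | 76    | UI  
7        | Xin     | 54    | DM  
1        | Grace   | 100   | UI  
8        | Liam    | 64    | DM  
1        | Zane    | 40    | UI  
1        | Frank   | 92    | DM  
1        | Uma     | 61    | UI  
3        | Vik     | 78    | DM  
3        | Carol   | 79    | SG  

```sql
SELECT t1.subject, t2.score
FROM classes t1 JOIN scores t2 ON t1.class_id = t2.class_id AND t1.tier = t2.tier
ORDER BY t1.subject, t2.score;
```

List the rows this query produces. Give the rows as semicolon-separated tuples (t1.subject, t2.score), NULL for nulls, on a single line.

(Art, 64); (Art, 64); (Law, 54); (Law, 54); (Phys, 92)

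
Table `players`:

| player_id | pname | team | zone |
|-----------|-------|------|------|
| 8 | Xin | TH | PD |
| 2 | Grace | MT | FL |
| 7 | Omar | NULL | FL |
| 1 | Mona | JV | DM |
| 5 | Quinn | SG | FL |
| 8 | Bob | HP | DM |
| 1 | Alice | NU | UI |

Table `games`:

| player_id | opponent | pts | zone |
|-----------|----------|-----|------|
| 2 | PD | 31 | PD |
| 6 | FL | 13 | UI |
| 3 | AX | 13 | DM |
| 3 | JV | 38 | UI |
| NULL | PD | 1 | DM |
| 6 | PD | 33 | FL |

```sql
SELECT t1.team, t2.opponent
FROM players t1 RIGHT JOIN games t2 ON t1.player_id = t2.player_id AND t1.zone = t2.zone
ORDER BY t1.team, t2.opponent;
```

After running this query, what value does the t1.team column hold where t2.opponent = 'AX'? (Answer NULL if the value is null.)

RIGHT JOIN keeps every row from `games`; unmatched rows get NULL for `players`'s columns.
Matching on t1.player_id = t2.player_id AND t1.zone = t2.zone. A NULL in a compared column never satisfies the condition.
Matched pairs: 0; unmatched t2 rows kept: 6.

NULL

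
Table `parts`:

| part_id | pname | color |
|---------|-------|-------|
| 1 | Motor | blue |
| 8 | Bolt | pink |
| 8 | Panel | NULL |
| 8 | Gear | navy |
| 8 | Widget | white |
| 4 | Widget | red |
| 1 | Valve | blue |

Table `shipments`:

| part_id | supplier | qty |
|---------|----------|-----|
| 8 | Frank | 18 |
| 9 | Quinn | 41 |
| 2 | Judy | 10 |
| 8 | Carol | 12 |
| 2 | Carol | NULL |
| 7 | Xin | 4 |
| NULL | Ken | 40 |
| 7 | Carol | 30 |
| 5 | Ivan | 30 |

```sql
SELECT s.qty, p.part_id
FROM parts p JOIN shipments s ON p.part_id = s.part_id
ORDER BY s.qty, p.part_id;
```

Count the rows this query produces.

8

INNER JOIN keeps only pairs where the ON condition holds.
Matching on p.part_id = s.part_id. A NULL in a compared column never satisfies the condition.
- p row (part_id=1): no match → dropped.
- p row (part_id=8): matches 2 s row(s) → 2 output row(s).
- p row (part_id=8): matches 2 s row(s) → 2 output row(s).
- p row (part_id=8): matches 2 s row(s) → 2 output row(s).
- p row (part_id=8): matches 2 s row(s) → 2 output row(s).
- p row (part_id=4): no match → dropped.
- p row (part_id=1): no match → dropped.
Total: 8 rows.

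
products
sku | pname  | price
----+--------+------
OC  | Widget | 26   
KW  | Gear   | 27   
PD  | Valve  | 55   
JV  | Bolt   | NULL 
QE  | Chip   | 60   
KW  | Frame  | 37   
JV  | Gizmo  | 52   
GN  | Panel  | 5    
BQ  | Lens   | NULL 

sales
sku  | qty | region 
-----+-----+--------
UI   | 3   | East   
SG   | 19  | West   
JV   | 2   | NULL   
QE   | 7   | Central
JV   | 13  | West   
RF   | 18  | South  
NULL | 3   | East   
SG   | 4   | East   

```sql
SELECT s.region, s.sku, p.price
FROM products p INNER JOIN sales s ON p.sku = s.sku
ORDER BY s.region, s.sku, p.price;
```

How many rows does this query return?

INNER JOIN keeps only pairs where the ON condition holds.
Matching on p.sku = s.sku. A NULL in a compared column never satisfies the condition.
- p[0] sku=OC → no match; dropped.
- p[1] sku=KW → no match; dropped.
- p[2] sku=PD → no match; dropped.
- p[3] sku=JV → 2 match(es) in s → 2 row(s).
- p[4] sku=QE → 1 match(es) in s → 1 row(s).
- p[5] sku=KW → no match; dropped.
- p[6] sku=JV → 2 match(es) in s → 2 row(s).
- p[7] sku=GN → no match; dropped.
- p[8] sku=BQ → no match; dropped.
Total: 5 rows.

5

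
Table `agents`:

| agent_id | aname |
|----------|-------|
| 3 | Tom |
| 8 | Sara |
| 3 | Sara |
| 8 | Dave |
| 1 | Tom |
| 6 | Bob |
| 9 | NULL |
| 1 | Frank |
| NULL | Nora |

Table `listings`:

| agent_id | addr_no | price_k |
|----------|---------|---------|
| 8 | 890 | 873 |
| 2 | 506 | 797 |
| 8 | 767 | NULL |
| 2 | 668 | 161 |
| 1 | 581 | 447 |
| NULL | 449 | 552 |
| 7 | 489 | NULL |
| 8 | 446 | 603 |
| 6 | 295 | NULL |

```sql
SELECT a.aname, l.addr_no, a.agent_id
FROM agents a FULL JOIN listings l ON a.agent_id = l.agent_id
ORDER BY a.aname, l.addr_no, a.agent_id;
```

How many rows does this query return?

FULL OUTER JOIN keeps every row from both sides; unmatched rows get NULL for the other side's columns.
Matching on a.agent_id = l.agent_id. A NULL in a compared column never satisfies the condition.
Matched pairs: 9; unmatched a rows kept: 4; unmatched l rows kept: 4.
Total: 9 matched + 8 padded = 17 rows.

17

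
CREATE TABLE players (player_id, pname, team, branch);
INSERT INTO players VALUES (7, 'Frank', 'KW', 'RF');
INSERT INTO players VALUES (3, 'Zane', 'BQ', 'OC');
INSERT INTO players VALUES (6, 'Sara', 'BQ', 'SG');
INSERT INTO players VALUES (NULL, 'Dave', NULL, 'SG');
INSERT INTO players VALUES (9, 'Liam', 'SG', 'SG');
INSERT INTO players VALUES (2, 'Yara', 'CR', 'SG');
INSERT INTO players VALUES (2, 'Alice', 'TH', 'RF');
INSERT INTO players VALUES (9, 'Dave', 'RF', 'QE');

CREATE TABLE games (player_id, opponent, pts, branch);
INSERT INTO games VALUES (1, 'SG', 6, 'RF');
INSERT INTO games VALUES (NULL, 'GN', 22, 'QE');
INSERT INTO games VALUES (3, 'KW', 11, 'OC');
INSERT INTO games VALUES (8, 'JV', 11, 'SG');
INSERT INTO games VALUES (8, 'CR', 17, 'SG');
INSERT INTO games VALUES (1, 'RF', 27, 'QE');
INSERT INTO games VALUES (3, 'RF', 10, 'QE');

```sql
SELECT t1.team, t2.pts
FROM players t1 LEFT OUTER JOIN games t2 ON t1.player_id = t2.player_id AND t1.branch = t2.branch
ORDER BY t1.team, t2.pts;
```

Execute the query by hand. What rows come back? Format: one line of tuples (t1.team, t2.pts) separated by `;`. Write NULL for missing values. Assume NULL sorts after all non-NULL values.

(BQ, 11); (BQ, NULL); (CR, NULL); (KW, NULL); (RF, NULL); (SG, NULL); (TH, NULL); (NULL, NULL)

LEFT JOIN keeps every row from `players`; unmatched rows get NULL for `games`'s columns.
Matching on t1.player_id = t2.player_id AND t1.branch = t2.branch. A NULL in a compared column never satisfies the condition.
- t1 row (player_id=7, branch=RF): no match → kept, t2 columns NULL.
- t1 row (player_id=3, branch=OC): matches 1 t2 row(s) → 1 output row(s).
- t1 row (player_id=6, branch=SG): no match → kept, t2 columns NULL.
- t1 row (player_id=NULL, branch=SG): no match → kept, t2 columns NULL.
- t1 row (player_id=9, branch=SG): no match → kept, t2 columns NULL.
- t1 row (player_id=2, branch=SG): no match → kept, t2 columns NULL.
- t1 row (player_id=2, branch=RF): no match → kept, t2 columns NULL.
- t1 row (player_id=9, branch=QE): no match → kept, t2 columns NULL.
After projecting and ordering:
t1.team | t2.pts
BQ | 11
BQ | NULL
CR | NULL
KW | NULL
RF | NULL
SG | NULL
TH | NULL
NULL | NULL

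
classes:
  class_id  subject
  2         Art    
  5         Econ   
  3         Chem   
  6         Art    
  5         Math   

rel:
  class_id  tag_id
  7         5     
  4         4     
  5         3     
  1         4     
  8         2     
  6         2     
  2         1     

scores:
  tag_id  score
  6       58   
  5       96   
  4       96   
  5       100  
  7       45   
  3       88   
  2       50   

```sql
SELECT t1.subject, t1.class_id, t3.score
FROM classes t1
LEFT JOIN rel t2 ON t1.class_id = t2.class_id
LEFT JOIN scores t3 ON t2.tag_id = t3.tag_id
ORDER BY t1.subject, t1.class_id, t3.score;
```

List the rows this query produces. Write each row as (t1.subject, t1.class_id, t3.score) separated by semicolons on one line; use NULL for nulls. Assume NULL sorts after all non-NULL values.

(Art, 2, NULL); (Art, 6, 50); (Chem, 3, NULL); (Econ, 5, 88); (Math, 5, 88)

Step 1 — t1 LEFT JOIN t2 on class_id → 5 row(s).
Then LEFT JOIN `scores t3` on tag_id: each of those 5 rows is kept; rows whose t2.tag_id has no match in t3 get NULL for t3's columns.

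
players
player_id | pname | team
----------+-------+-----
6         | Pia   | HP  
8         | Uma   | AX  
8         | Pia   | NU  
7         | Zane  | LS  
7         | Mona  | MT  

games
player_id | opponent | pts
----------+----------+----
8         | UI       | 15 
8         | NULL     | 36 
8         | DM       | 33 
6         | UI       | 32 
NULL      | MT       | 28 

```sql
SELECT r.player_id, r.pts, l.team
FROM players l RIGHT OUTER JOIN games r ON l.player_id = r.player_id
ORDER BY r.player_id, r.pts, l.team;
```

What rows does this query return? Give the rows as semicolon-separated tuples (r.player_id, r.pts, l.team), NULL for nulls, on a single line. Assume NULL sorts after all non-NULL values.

RIGHT JOIN keeps every row from `games`; unmatched rows get NULL for `players`'s columns.
Matching on l.player_id = r.player_id. A NULL in a compared column never satisfies the condition.
Matched pairs: 7; unmatched r rows kept: 1.

(6, 32, HP); (8, 15, AX); (8, 15, NU); (8, 33, AX); (8, 33, NU); (8, 36, AX); (8, 36, NU); (NULL, 28, NULL)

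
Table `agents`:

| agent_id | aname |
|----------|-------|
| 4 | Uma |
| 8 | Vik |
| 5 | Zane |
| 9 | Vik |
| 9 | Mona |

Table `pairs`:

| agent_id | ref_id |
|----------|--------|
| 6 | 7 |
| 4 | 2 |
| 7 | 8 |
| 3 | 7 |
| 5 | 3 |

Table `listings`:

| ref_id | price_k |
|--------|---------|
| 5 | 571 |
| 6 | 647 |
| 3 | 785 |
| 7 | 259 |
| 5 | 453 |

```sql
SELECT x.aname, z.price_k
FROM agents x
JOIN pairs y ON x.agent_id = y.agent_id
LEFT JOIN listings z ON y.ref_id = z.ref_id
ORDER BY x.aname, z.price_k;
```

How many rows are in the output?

Joins associate left-to-right: agents INNER JOIN pairs on agent_id gives 2 intermediate row(s).
Then LEFT JOIN `listings z` on ref_id: each of those 2 rows is kept; rows whose y.ref_id has no match in z get NULL for z's columns.
Result: 2 row(s).

2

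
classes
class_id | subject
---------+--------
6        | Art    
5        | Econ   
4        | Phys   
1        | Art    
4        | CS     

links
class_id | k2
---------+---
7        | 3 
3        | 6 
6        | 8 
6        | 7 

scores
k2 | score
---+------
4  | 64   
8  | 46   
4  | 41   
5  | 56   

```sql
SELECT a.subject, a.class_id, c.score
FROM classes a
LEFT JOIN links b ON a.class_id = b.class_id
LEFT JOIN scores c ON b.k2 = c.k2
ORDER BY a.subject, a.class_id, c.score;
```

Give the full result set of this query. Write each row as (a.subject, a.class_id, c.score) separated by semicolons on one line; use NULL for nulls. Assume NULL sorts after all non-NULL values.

Evaluate left to right. First `classes a LEFT JOIN links b` on class_id: 6 row(s).
Then LEFT JOIN `scores c` on k2: each of those 6 rows is kept; rows whose b.k2 has no match in c get NULL for c's columns.

(Art, 1, NULL); (Art, 6, 46); (Art, 6, NULL); (CS, 4, NULL); (Econ, 5, NULL); (Phys, 4, NULL)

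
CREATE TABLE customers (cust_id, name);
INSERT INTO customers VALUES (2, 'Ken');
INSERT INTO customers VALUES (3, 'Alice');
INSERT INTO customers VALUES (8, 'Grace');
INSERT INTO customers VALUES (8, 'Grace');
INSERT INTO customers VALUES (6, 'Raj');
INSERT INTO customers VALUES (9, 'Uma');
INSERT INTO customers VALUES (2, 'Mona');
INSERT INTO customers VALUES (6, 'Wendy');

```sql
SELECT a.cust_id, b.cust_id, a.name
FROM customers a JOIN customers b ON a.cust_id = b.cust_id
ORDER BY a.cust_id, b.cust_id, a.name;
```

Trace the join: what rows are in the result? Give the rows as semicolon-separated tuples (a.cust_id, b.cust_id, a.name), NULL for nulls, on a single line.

(2, 2, Ken); (2, 2, Ken); (2, 2, Mona); (2, 2, Mona); (3, 3, Alice); (6, 6, Raj); (6, 6, Raj); (6, 6, Wendy); (6, 6, Wendy); (8, 8, Grace); (8, 8, Grace); (8, 8, Grace); (8, 8, Grace); (9, 9, Uma)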